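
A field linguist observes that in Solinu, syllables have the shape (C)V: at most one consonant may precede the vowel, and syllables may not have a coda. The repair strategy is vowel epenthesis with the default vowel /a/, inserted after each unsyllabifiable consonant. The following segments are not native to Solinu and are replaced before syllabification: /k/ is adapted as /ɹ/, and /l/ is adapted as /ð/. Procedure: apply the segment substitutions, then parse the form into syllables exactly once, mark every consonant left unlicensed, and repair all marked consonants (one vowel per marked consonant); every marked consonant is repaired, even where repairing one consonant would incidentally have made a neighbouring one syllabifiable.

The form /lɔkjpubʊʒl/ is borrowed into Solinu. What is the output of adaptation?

Substitution: /l/ → /ð/, /k/ → /ɹ/, giving /ðɔɹjpubʊʒð/.
Under (C)V, the unsyllabifiable consonants are /ɹ/, /j/, /ʒ/, /ð/ (no codas are permitted; onsets are limited to one consonant).
Each unlicensed consonant becomes the onset of a new syllable: /ɹ/ → /ɹa/, /j/ → /ja/, /ʒ/ → /ʒa/, /ð/ → /ða/.

ðɔɹajapubʊʒaða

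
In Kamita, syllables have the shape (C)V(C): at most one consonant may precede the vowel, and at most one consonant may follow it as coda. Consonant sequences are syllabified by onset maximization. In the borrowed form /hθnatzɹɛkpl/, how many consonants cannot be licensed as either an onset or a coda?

5

Under (C)V(C), the unsyllabifiable consonants are /h/, /θ/, /z/, /p/, /l/ (at most one coda consonant is licensed; onsets are limited to one consonant).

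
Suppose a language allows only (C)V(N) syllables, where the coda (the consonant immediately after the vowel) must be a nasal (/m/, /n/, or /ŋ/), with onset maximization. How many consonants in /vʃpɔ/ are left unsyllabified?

Syllabifying with onset maximization leaves /v/, /ʃ/ stranded (only a nasal (/m/, /n/, or /ŋ/) is licensed in coda position; onsets are limited to one consonant).

2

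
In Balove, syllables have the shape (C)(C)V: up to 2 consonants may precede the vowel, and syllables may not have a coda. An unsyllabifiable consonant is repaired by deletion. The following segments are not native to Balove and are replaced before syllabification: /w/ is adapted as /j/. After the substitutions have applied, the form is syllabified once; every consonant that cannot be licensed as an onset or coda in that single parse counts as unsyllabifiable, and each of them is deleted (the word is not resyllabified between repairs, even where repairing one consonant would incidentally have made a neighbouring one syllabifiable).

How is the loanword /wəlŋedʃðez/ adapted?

jəlŋeʃðe

Substitution: /w/ → /j/, giving /jəlŋedʃðez/.
Syllabifying with onset maximization leaves /d/, /z/ stranded (no codas are permitted; onsets may contain at most 2 consonants).
Deletion applies to /d/, /z/.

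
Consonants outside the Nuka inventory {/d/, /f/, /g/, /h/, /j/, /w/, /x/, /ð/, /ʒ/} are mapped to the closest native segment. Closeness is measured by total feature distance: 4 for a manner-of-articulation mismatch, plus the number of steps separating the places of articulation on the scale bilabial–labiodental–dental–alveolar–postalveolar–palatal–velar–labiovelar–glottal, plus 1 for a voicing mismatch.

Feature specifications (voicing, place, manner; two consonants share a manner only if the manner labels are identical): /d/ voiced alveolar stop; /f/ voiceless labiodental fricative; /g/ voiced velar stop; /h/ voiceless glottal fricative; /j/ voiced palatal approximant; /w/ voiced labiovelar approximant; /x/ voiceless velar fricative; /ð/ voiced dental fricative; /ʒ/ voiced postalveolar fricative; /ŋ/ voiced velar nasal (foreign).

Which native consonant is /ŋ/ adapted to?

/g/ is closest: manner differs (nasal→stop, +4), place distance 0 (velar→velar), same voicing; total 4. Next closest is /j/ at distance 5.

g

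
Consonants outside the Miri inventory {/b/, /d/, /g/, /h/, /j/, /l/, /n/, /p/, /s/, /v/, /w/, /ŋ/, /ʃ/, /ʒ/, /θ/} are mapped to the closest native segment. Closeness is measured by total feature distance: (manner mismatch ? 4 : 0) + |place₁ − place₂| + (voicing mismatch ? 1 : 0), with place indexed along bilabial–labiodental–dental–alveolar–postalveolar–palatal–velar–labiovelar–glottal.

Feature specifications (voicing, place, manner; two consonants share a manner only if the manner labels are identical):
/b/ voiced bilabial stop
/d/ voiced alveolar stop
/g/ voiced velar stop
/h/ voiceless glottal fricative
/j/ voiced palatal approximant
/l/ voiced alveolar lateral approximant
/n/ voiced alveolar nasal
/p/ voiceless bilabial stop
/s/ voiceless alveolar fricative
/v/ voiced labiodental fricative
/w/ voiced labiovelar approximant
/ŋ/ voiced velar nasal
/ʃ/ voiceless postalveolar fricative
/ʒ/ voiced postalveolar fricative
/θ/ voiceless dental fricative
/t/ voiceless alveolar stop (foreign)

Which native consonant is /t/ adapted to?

/d/ is closest: same manner (stop), place distance 0 (alveolar→alveolar), voicing differs (+1); total 1. Next closest is /p/ at distance 3.

d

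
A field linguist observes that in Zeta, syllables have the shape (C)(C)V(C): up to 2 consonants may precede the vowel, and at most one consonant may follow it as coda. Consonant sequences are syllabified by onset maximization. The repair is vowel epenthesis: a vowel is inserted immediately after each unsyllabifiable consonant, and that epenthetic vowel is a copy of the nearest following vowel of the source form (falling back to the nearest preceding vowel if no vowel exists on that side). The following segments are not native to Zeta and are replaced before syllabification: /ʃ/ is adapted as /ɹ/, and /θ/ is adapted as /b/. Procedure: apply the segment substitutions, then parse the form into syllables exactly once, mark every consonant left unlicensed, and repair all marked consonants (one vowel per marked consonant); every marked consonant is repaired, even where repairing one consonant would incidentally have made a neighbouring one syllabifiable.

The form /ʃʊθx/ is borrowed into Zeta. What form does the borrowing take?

ɹʊbxʊ

Substitution: /ʃ/ → /ɹ/, /θ/ → /b/, giving /ɹʊbx/.
The consonants /x/ cannot be parsed into a legal (C)(C)V(C) syllable (at most one coda consonant is licensed; onsets may contain at most 2 consonants).
Each unlicensed consonant becomes the onset of a new syllable: /x/ → /xʊ/.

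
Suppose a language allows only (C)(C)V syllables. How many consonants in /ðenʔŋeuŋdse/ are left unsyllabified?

The consonants /n/, /ŋ/ cannot be parsed into a legal (C)(C)V syllable (no codas are permitted; onsets may contain at most 2 consonants).

2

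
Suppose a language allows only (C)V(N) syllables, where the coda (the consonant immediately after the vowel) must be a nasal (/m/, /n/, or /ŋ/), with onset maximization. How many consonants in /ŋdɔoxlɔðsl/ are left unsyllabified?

Under (C)V(N), the unsyllabifiable consonants are /ŋ/, /x/, /ð/, /s/, /l/ (only a nasal (/m/, /n/, or /ŋ/) is licensed in coda position; onsets are limited to one consonant).

5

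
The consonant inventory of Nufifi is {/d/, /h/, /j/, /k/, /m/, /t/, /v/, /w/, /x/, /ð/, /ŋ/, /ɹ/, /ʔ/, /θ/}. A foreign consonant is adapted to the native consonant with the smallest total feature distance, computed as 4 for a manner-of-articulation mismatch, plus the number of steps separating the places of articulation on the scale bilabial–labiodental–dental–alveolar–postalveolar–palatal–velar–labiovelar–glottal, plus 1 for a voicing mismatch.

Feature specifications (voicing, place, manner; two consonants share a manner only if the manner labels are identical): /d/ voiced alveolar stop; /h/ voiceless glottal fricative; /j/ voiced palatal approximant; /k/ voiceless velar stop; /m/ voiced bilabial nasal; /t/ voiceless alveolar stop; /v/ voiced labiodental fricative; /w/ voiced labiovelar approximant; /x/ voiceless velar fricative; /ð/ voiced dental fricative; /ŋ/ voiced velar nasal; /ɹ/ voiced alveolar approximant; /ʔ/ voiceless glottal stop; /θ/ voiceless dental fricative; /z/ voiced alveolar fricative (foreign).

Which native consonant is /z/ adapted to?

ð

/ð/ is closest: same manner (fricative), place distance 1 (alveolar→dental), same voicing; total 1. Next closest is /v/ at distance 2.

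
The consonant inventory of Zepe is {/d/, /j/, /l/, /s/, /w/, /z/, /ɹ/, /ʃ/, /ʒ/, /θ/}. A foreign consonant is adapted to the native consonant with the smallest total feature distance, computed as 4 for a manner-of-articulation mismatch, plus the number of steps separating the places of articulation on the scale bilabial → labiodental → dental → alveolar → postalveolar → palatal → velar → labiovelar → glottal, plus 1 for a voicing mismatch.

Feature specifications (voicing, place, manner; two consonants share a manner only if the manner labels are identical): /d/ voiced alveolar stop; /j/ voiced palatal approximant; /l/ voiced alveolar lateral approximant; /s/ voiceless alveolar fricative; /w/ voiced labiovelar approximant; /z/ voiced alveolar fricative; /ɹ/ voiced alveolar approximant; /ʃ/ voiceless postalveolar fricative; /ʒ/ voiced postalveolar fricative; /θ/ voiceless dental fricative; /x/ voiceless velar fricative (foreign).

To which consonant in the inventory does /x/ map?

ʃ

/ʃ/ is closest: same manner (fricative), place distance 2 (velar→postalveolar), same voicing; total 2. Next closest is /s/ at distance 3.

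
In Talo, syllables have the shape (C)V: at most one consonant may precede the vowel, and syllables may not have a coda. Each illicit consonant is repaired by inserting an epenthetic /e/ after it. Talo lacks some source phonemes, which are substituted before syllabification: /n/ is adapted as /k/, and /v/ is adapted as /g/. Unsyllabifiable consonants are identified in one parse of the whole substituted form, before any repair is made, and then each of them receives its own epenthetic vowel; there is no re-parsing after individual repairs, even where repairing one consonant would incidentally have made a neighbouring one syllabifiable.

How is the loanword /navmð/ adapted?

kagemeðe

Substitution: /n/ → /k/, /v/ → /g/, giving /kagmð/.
The consonants /g/, /m/, /ð/ cannot be parsed into a legal (C)V syllable (no codas are permitted; onsets are limited to one consonant).
Epenthesis after each stranded consonant: /g/ → /ge/, /m/ → /me/, /ð/ → /ðe/.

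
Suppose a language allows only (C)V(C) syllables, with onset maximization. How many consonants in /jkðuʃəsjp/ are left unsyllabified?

4

Under (C)V(C), the unsyllabifiable consonants are /j/, /k/, /j/, /p/ (at most one coda consonant is licensed; onsets are limited to one consonant).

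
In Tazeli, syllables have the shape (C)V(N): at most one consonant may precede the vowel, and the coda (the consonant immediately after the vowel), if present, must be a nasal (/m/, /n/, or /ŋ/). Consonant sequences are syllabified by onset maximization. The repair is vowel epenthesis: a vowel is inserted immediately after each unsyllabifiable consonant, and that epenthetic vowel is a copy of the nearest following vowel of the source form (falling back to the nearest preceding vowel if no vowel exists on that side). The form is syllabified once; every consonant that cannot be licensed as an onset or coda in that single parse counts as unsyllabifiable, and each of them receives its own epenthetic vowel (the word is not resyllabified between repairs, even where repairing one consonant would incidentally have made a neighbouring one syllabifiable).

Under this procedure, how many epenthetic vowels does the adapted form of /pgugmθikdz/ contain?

The unsyllabifiable consonants are /p/, /g/, /m/, /k/, /d/, /z/; each receives one epenthetic vowel.

6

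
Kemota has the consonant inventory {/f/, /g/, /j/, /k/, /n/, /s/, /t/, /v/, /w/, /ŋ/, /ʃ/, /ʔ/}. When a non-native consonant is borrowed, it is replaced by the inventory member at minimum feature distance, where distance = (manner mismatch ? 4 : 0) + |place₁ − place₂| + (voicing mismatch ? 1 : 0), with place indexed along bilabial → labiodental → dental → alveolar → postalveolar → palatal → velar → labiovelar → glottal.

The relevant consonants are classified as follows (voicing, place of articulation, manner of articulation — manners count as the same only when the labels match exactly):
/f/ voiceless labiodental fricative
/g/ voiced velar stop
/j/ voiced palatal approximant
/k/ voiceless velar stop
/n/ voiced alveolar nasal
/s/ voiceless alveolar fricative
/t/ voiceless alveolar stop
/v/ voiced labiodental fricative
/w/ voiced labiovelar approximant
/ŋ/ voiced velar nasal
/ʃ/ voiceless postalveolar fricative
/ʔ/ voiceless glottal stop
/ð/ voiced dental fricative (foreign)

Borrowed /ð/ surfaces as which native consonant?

v

/v/ is closest: same manner (fricative), place distance 1 (dental→labiodental), same voicing; total 1. Next closest is /f/ at distance 2.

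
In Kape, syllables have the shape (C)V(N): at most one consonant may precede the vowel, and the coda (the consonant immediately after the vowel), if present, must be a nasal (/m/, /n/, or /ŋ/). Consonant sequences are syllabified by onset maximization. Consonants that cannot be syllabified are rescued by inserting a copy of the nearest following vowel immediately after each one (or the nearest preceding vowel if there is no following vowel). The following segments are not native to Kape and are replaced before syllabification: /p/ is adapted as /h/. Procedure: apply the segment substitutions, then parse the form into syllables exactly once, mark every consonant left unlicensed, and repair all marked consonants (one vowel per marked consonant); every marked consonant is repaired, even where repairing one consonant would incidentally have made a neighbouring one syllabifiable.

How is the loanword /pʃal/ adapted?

haʃala

Substitution: /p/ → /h/, giving /hʃal/.
The consonants /h/, /l/ cannot be parsed into a legal (C)V(N) syllable (only a nasal (/m/, /n/, or /ŋ/) is licensed in coda position; onsets are limited to one consonant).
Inserting the epenthetic vowel yields /h/ → /ha/, /l/ → /la/.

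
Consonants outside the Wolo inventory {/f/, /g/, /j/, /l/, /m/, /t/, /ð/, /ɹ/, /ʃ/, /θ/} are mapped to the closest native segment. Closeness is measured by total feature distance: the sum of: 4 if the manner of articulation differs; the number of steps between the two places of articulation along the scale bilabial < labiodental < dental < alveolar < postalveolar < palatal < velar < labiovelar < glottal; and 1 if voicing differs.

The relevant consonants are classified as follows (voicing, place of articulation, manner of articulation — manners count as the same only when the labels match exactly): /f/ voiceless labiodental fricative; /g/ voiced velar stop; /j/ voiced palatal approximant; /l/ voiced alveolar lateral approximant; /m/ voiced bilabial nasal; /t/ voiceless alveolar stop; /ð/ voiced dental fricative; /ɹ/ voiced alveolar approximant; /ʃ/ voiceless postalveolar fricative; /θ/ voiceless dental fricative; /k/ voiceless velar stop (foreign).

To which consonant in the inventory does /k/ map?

/g/ is closest: same manner (stop), place distance 0 (velar→velar), voicing differs (+1); total 1. Next closest is /t/ at distance 3.

g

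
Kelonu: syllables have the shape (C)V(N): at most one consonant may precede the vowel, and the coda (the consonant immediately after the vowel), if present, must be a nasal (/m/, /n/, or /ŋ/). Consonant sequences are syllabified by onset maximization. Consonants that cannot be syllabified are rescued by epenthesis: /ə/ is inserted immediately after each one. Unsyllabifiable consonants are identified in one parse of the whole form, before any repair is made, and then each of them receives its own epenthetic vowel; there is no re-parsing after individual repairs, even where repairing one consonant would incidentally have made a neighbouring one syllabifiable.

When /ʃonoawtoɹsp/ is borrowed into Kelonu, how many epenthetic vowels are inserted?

The unsyllabifiable consonants are /w/, /ɹ/, /s/, /p/; each receives one epenthetic vowel.

4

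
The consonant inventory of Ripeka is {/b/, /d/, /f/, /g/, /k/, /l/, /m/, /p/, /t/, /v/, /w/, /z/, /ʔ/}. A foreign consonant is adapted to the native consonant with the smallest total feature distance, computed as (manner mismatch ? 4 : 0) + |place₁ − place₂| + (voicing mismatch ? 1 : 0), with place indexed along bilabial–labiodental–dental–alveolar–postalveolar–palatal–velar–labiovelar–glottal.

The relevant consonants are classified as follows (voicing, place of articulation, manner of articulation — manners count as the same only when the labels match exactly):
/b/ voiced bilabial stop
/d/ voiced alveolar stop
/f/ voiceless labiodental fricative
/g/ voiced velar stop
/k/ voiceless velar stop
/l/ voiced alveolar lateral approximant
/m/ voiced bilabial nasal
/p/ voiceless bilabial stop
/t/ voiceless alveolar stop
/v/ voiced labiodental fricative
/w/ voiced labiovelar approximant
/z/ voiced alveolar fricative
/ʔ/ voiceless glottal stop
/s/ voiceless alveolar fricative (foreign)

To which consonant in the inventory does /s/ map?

/z/ is closest: same manner (fricative), place distance 0 (alveolar→alveolar), voicing differs (+1); total 1. Next closest is /f/ at distance 2.

z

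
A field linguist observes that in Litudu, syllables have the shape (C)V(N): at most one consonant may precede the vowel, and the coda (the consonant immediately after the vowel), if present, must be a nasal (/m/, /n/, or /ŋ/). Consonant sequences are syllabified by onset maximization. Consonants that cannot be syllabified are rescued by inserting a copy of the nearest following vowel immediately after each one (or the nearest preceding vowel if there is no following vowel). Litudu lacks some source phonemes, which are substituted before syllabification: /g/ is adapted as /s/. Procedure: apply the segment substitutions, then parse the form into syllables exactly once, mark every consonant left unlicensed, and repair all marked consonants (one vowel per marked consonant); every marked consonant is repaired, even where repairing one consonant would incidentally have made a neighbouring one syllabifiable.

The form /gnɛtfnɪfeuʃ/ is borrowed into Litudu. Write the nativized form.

sɛnɛtɪfɪnɪfeuʃu

Substitution: /g/ → /s/, giving /snɛtfnɪfeuʃ/.
Syllabifying with onset maximization leaves /s/, /t/, /f/, /ʃ/ stranded (only a nasal (/m/, /n/, or /ŋ/) is licensed in coda position; onsets are limited to one consonant).
Each unlicensed consonant becomes the onset of a new syllable: /s/ → /sɛ/, /t/ → /tɪ/, /f/ → /fɪ/, /ʃ/ → /ʃu/.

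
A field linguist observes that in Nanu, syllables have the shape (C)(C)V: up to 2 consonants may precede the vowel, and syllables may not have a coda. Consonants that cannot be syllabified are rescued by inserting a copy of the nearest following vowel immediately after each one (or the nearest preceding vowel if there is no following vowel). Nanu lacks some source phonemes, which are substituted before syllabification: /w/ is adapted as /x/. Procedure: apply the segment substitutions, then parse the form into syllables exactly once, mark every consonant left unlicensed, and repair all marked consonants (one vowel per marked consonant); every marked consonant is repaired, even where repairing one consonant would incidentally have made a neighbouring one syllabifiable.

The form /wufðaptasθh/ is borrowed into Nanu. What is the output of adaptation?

xufðaptasaθaha

Substitution: /w/ → /x/, giving /xufðaptasθh/.
The consonants /s/, /θ/, /h/ cannot be parsed into a legal (C)(C)V syllable (no codas are permitted; onsets may contain at most 2 consonants).
Each unlicensed consonant becomes the onset of a new syllable: /s/ → /sa/, /θ/ → /θa/, /h/ → /ha/.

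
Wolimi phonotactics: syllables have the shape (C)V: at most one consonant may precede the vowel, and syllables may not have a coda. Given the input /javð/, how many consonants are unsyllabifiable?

2

Under (C)V, the unsyllabifiable consonants are /v/, /ð/ (no codas are permitted; onsets are limited to one consonant).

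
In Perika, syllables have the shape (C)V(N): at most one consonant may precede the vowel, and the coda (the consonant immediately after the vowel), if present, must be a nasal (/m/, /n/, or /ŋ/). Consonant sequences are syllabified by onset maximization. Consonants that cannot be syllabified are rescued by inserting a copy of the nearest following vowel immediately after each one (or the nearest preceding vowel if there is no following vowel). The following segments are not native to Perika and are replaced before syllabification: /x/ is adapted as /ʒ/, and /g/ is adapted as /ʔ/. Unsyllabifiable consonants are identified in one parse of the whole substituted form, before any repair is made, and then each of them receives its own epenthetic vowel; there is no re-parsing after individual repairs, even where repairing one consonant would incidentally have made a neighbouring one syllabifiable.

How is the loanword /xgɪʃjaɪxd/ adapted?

ʒɪʔɪʃajaɪʒɪdɪ

Substitution: /x/ → /ʒ/, /g/ → /ʔ/, giving /ʒʔɪʃjaɪʒd/.
Syllabifying with onset maximization leaves /ʒ/, /ʃ/, /ʒ/, /d/ stranded (only a nasal (/m/, /n/, or /ŋ/) is licensed in coda position; onsets are limited to one consonant).
Epenthesis after each stranded consonant: /ʒ/ → /ʒɪ/, /ʃ/ → /ʃa/, /ʒ/ → /ʒɪ/, /d/ → /dɪ/.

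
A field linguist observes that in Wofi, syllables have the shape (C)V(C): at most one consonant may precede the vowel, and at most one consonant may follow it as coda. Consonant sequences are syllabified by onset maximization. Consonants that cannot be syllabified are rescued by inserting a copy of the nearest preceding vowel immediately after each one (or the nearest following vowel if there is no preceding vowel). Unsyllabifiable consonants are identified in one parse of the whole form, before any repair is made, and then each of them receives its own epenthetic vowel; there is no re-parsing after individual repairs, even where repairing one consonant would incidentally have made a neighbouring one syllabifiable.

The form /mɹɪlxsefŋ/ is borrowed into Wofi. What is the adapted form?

mɪɹɪlxɪsefŋe

The consonants /m/, /x/, /ŋ/ cannot be parsed into a legal (C)V(C) syllable (at most one coda consonant is licensed; onsets are limited to one consonant).
Each unlicensed consonant becomes the onset of a new syllable: /m/ → /mɪ/, /x/ → /xɪ/, /ŋ/ → /ŋe/.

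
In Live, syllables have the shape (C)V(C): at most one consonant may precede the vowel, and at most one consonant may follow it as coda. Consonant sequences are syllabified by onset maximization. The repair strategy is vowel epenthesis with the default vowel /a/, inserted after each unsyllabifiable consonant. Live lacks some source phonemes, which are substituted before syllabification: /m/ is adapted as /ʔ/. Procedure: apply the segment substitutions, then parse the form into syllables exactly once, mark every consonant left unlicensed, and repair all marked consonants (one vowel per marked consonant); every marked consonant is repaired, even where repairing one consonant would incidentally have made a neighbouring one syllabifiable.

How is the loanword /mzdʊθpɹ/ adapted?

ʔazadʊθpaɹa

Substitution: /m/ → /ʔ/, giving /ʔzdʊθpɹ/.
Syllabifying with onset maximization leaves /ʔ/, /z/, /p/, /ɹ/ stranded (at most one coda consonant is licensed; onsets are limited to one consonant).
Epenthesis after each stranded consonant: /ʔ/ → /ʔa/, /z/ → /za/, /p/ → /pa/, /ɹ/ → /ɹa/.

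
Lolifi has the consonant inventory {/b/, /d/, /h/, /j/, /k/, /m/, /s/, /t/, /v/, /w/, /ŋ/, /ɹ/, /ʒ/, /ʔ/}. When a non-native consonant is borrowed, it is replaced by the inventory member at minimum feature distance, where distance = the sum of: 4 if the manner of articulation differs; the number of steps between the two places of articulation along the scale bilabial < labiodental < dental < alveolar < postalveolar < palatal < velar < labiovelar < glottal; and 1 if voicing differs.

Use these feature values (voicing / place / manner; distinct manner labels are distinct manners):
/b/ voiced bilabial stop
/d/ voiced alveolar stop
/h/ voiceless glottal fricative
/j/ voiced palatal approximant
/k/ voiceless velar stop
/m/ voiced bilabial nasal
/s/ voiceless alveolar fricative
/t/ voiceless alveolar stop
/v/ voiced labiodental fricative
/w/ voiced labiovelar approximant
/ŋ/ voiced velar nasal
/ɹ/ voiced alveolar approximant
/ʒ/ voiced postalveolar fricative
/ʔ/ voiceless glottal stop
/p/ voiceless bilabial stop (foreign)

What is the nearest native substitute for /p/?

b

/b/ is closest: same manner (stop), place distance 0 (bilabial→bilabial), voicing differs (+1); total 1. Next closest is /t/ at distance 3.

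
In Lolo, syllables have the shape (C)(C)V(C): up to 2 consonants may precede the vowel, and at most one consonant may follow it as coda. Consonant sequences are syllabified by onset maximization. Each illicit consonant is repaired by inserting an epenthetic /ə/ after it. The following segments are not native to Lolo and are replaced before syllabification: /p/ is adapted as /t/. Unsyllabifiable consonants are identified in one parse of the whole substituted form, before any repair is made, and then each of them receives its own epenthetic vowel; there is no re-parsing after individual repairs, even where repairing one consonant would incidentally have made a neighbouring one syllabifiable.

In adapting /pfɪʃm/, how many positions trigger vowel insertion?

After substitution the input is /tfɪʃm/.
The unsyllabifiable consonants are /m/; each receives one epenthetic vowel.

1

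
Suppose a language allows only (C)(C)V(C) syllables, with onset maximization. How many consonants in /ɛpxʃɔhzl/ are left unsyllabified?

Syllabifying with onset maximization leaves /z/, /l/ stranded (at most one coda consonant is licensed; onsets may contain at most 2 consonants).

2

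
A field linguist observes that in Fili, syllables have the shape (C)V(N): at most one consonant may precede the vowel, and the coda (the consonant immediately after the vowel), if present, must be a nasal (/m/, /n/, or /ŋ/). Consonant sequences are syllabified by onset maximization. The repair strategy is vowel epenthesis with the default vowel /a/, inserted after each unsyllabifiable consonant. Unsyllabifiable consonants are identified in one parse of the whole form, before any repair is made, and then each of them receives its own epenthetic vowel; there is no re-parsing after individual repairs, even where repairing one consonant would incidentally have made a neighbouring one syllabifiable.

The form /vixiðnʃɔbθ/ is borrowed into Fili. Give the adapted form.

vixiðanaʃɔbaθa

Under (C)V(N), the unsyllabifiable consonants are /ð/, /n/, /b/, /θ/ (only a nasal (/m/, /n/, or /ŋ/) is licensed in coda position; onsets are limited to one consonant).
Each unlicensed consonant becomes the onset of a new syllable: /ð/ → /ða/, /n/ → /na/, /b/ → /ba/, /θ/ → /θa/.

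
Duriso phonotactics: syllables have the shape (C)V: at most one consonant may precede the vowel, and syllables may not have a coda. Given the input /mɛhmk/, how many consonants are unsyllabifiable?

The consonants /h/, /m/, /k/ cannot be parsed into a legal (C)V syllable (no codas are permitted; onsets are limited to one consonant).

3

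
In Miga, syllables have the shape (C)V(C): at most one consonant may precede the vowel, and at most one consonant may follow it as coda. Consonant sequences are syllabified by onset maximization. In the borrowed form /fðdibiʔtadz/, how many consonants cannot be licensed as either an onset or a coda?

The consonants /f/, /ð/, /z/ cannot be parsed into a legal (C)V(C) syllable (at most one coda consonant is licensed; onsets are limited to one consonant).

3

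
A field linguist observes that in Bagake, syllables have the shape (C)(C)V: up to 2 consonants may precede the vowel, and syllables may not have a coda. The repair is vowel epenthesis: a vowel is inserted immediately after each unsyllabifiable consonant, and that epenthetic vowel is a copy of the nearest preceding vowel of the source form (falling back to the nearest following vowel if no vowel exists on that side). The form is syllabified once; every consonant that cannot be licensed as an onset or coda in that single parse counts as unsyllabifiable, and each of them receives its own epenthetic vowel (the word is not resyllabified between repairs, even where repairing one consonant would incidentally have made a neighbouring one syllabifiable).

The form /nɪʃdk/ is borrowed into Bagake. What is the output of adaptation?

nɪʃɪdɪkɪ

Under (C)(C)V, the unsyllabifiable consonants are /ʃ/, /d/, /k/ (no codas are permitted; onsets may contain at most 2 consonants).
Epenthesis after each stranded consonant: /ʃ/ → /ʃɪ/, /d/ → /dɪ/, /k/ → /kɪ/.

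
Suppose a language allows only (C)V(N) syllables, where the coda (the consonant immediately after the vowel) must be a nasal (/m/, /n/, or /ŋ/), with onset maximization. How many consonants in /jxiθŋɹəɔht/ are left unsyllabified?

The consonants /j/, /θ/, /ŋ/, /h/, /t/ cannot be parsed into a legal (C)V(N) syllable (only a nasal (/m/, /n/, or /ŋ/) is licensed in coda position; onsets are limited to one consonant).

5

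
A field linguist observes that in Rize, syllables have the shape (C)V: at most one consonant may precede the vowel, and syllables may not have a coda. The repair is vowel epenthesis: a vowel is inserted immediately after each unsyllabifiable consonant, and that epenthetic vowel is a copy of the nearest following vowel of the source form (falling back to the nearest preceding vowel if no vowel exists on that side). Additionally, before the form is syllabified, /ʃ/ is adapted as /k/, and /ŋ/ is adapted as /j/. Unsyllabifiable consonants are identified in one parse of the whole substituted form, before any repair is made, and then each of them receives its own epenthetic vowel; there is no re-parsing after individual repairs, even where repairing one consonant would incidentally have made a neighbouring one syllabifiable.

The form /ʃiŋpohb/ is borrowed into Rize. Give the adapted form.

Substitution: /ʃ/ → /k/, /ŋ/ → /j/, giving /kijpohb/.
Syllabifying with onset maximization leaves /j/, /h/, /b/ stranded (no codas are permitted; onsets are limited to one consonant).
Inserting the epenthetic vowel yields /j/ → /jo/, /h/ → /ho/, /b/ → /bo/.

kijopohobo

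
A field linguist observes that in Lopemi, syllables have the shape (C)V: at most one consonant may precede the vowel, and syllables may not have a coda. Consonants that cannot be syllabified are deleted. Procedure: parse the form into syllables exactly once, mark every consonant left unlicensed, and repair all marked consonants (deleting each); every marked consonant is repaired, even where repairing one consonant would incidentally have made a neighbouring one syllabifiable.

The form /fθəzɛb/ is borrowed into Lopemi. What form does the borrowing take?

θəzɛ

The consonants /f/, /b/ cannot be parsed into a legal (C)V syllable (no codas are permitted; onsets are limited to one consonant).
Deleting the stranded consonants removes /f/, /b/.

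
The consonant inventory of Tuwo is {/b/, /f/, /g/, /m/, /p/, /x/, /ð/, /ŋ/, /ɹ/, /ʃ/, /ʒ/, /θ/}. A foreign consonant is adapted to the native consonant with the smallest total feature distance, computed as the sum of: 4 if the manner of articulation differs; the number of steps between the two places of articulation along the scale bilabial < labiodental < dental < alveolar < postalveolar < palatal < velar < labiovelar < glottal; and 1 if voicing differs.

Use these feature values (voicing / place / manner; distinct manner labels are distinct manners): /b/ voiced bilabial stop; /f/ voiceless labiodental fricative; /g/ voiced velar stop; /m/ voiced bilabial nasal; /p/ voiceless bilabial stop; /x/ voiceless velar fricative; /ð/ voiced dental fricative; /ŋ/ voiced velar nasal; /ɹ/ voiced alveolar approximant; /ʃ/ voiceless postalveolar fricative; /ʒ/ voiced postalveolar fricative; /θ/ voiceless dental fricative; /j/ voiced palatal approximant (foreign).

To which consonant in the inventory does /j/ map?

/ɹ/ is closest: same manner (approximant), place distance 2 (palatal→alveolar), same voicing; total 2. Next closest is /g/ at distance 5.

ɹ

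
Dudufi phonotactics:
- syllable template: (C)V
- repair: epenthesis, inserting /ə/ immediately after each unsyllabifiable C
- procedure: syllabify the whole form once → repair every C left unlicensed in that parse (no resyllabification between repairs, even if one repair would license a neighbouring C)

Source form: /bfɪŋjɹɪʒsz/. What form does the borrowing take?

Syllabifying with onset maximization leaves /b/, /ŋ/, /j/, /ʒ/, /s/, /z/ stranded (no codas are permitted; onsets are limited to one consonant).
Each unlicensed consonant becomes the onset of a new syllable: /b/ → /bə/, /ŋ/ → /ŋə/, /j/ → /jə/, /ʒ/ → /ʒə/, /s/ → /sə/, /z/ → /zə/.

bəfɪŋəjəɹɪʒəsəzə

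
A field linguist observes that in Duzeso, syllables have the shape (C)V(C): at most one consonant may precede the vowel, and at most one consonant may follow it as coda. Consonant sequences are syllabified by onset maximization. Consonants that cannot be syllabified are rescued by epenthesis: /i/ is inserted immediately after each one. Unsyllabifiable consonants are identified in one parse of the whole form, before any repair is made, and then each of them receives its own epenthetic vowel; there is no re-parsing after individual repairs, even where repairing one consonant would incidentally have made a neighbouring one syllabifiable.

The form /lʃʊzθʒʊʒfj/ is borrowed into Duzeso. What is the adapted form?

liʃʊzθiʒʊʒfiji

Under (C)V(C), the unsyllabifiable consonants are /l/, /θ/, /f/, /j/ (at most one coda consonant is licensed; onsets are limited to one consonant).
Epenthesis after each stranded consonant: /l/ → /li/, /θ/ → /θi/, /f/ → /fi/, /j/ → /ji/.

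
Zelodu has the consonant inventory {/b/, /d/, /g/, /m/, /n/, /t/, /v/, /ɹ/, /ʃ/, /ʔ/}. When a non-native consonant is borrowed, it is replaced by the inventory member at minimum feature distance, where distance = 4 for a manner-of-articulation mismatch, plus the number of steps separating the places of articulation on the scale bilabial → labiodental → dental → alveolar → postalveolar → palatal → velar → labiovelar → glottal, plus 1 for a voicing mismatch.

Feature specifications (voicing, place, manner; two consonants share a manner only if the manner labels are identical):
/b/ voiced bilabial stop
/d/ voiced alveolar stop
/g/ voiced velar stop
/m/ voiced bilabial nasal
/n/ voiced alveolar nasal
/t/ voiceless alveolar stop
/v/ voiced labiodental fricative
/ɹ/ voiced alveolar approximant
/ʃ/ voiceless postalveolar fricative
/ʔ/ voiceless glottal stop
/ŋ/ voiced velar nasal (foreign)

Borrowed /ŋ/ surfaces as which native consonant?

/n/ is closest: same manner (nasal), place distance 3 (velar→alveolar), same voicing; total 3. Next closest is /g/ at distance 4.

n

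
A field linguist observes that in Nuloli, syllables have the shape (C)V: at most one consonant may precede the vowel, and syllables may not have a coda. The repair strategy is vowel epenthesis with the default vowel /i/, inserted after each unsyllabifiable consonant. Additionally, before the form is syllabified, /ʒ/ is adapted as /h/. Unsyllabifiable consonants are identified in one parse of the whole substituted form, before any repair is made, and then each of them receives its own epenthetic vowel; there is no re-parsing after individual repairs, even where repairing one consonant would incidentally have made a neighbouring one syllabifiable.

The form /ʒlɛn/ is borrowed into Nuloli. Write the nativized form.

Substitution: /ʒ/ → /h/, giving /hlɛn/.
Syllabifying with onset maximization leaves /h/, /n/ stranded (no codas are permitted; onsets are limited to one consonant).
Inserting the epenthetic vowel yields /h/ → /hi/, /n/ → /ni/.

hilɛni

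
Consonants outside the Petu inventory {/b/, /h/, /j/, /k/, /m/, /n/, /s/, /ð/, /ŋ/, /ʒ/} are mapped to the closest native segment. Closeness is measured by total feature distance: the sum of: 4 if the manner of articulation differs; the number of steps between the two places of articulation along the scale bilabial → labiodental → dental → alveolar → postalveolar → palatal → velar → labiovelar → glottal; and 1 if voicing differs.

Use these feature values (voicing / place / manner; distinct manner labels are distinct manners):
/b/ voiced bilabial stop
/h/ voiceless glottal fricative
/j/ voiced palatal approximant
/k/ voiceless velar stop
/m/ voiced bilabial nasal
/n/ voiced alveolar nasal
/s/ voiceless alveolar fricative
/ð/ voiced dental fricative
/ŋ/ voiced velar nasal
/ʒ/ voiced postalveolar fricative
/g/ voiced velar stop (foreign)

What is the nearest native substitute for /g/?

k

/k/ is closest: same manner (stop), place distance 0 (velar→velar), voicing differs (+1); total 1. Next closest is /ŋ/ at distance 4.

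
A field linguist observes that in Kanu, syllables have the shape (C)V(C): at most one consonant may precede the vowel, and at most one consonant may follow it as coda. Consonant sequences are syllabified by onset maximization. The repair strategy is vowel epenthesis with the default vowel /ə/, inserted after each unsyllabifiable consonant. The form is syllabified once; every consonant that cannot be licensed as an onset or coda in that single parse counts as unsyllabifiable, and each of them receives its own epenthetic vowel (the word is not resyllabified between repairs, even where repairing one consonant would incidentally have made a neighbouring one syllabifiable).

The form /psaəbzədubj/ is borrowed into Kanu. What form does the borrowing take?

Syllabifying with onset maximization leaves /p/, /j/ stranded (at most one coda consonant is licensed; onsets are limited to one consonant).
Epenthesis after each stranded consonant: /p/ → /pə/, /j/ → /jə/.

pəsaəbzədubjə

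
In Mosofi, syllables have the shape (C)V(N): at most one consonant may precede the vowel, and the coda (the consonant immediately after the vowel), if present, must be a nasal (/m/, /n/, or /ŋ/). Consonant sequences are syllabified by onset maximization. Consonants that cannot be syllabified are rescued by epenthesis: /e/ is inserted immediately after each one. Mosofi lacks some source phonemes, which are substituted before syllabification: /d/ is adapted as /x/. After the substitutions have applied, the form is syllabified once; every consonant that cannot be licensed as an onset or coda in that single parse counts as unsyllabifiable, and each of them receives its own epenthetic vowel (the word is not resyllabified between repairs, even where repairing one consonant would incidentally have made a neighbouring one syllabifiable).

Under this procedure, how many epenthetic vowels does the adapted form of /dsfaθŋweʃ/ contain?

After substitution the input is /xsfaθŋweʃ/.
The unsyllabifiable consonants are /x/, /s/, /θ/, /ŋ/, /ʃ/; each receives one epenthetic vowel.

5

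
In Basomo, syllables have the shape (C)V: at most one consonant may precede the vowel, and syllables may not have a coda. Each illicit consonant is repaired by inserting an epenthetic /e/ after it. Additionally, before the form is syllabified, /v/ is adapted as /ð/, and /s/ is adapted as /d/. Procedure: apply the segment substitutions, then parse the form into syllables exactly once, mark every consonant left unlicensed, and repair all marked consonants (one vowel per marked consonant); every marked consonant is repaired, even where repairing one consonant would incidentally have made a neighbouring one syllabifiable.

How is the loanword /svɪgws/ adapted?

deðɪgewede

Substitution: /s/ → /d/, /v/ → /ð/, giving /dðɪgwd/.
The consonants /d/, /g/, /w/, /d/ cannot be parsed into a legal (C)V syllable (no codas are permitted; onsets are limited to one consonant).
Epenthesis after each stranded consonant: /d/ → /de/, /g/ → /ge/, /w/ → /we/, /d/ → /de/.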